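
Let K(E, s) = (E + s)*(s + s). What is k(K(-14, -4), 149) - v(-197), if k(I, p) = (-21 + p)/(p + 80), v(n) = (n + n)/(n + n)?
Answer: -101/229 ≈ -0.44105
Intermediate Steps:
K(E, s) = 2*s*(E + s) (K(E, s) = (E + s)*(2*s) = 2*s*(E + s))
v(n) = 1 (v(n) = (2*n)/((2*n)) = (2*n)*(1/(2*n)) = 1)
k(I, p) = (-21 + p)/(80 + p)
k(K(-14, -4), 149) - v(-197) = (-21 + 149)/(80 + 149) - 1*1 = 128/229 - 1 = -101/229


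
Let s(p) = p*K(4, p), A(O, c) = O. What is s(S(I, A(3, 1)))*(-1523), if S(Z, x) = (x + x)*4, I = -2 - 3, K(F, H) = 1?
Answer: -36552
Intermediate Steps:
I = -5
S(Z, x) = 8*x (S(Z, x) = (2*x)*4 = 8*x)
s(p) = p (s(p) = p*1 = p)
s(S(I, A(3, 1)))*(-1523) = (8*3)*(-1523) = 24*(-1523) = -36552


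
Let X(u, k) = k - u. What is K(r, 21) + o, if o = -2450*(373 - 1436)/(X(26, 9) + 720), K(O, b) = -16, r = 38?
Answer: 2593102/703 ≈ 3688.6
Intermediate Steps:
o = 2604350/703 (o = -2450*(373 - 1436)/((9 - 1*26) + 720) = -2450*(-1063/((9 - 26) + 720)) = -2450*(-1063/(-17 + 720)) = -2450/(703*(-1/1063)) = -2450/(-703/1063) = -2450*(-1063/703) = 2604350/703 ≈ 3704.6)
K(r, 21) + o = -16 + 2604350/703 = 2593102/703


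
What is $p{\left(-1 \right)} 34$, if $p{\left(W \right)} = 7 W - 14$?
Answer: $-714$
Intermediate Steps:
$p{\left(W \right)} = -14 + 7 W$
$p{\left(-1 \right)} 34 = \left(-14 + 7 \left(-1\right)\right) 34 = \left(-14 - 7\right) 34 = \left(-21\right) 34 = -714$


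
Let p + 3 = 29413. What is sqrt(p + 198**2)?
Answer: 13*sqrt(406) ≈ 261.94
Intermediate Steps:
p = 29410 (p = -3 + 29413 = 29410)
sqrt(p + 198**2) = sqrt(29410 + 198**2) = sqrt(29410 + 39204) = sqrt(68614) = 13*sqrt(406)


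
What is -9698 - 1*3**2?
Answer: -9707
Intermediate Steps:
-9698 - 1*3**2 = -9698 - 1*9 = -9698 - 9 = -9707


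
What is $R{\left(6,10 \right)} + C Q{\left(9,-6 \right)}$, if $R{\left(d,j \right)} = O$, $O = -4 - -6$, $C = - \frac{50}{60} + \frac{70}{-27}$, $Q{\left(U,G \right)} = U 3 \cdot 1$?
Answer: $- \frac{181}{2} \approx -90.5$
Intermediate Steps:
$Q{\left(U,G \right)} = 3 U$ ($Q{\left(U,G \right)} = 3 U 1 = 3 U$)
$C = - \frac{185}{54}$ ($C = \left(-50\right) \frac{1}{60} + 70 \left(- \frac{1}{27}\right) = - \frac{5}{6} - \frac{70}{27} = - \frac{185}{54} \approx -3.4259$)
$O = 2$ ($O = -4 + 6 = 2$)
$R{\left(d,j \right)} = 2$
$R{\left(6,10 \right)} + C Q{\left(9,-6 \right)} = 2 - \frac{185 \cdot 3 \cdot 9}{54} = 2 - \frac{185}{2} = - \frac{181}{2}$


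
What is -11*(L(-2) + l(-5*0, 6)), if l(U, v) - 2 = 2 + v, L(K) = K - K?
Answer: -110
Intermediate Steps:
L(K) = 0
l(U, v) = 4 + v (l(U, v) = 2 + (2 + v) = 4 + v)
-11*(L(-2) + l(-5*0, 6)) = -11*(0 + (4 + 6)) = -11*(0 + 10) = -11*10 = -110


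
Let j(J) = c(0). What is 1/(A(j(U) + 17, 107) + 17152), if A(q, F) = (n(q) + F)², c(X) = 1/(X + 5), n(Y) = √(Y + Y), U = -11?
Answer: 715885/20460268769 - 2140*√215/20460268769 ≈ 3.3455e-5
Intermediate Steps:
n(Y) = √2*√Y (n(Y) = √(2*Y) = √2*√Y)
c(X) = 1/(5 + X)
j(J) = ⅕ (j(J) = 1/(5 + 0) = 1/5 = ⅕)
A(q, F) = (F + √2*√q)² (A(q, F) = (√2*√q + F)² = (F + √2*√q)²)
1/(A(j(U) + 17, 107) + 17152) = 1/((107 + √2*√(⅕ + 17))² + 17152) = 1/((107 + √2*√(86/5))² + 17152) = 1/((107 + √2*(√430/5))² + 17152) = 1/((107 + 2*√215/5)² + 17152) = 1/(17152 + (107 + 2*√215/5)²)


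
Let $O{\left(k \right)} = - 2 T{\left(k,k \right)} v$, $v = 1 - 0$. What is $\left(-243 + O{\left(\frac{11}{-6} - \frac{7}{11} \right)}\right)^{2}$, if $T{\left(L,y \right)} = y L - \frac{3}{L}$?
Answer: $\frac{8365231042719769}{126034940196} \approx 66372.0$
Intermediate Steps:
$T{\left(L,y \right)} = - \frac{3}{L} + L y$ ($T{\left(L,y \right)} = L y - \frac{3}{L} = - \frac{3}{L} + L y$)
$v = 1$ ($v = 1 + 0 = 1$)
$O{\left(k \right)} = - 2 k^{2} + \frac{6}{k}$ ($O{\left(k \right)} = - 2 \left(- \frac{3}{k} + k k\right) 1 = - 2 \left(- \frac{3}{k} + k^{2}\right) 1 = - 2 \left(k^{2} - \frac{3}{k}\right) 1 = \left(- 2 k^{2} + \frac{6}{k}\right) 1 = - 2 k^{2} + \frac{6}{k}$)
$\left(-243 + O{\left(\frac{11}{-6} - \frac{7}{11} \right)}\right)^{2} = \left(-243 + \frac{2 \left(3 - \left(\frac{11}{-6} - \frac{7}{11}\right)^{3}\right)}{\frac{11}{-6} - \frac{7}{11}}\right)^{2} = \left(-243 + \frac{2 \left(3 - \left(11 \left(- \frac{1}{6}\right) - \frac{7}{11}\right)^{3}\right)}{11 \left(- \frac{1}{6}\right) - \frac{7}{11}}\right)^{2} = \left(-243 + \frac{2 \left(3 - \left(- \frac{11}{6} - \frac{7}{11}\right)^{3}\right)}{- \frac{11}{6} - \frac{7}{11}}\right)^{2} = \left(-243 + \frac{2 \left(3 - \left(- \frac{163}{66}\right)^{3}\right)}{- \frac{163}{66}}\right)^{2} = \left(-243 + 2 \left(- \frac{66}{163}\right) \left(3 - - \frac{4330747}{287496}\right)\right)^{2} = \left(-243 + 2 \left(- \frac{66}{163}\right) \left(3 + \frac{4330747}{287496}\right)\right)^{2} = \left(-243 + 2 \left(- \frac{66}{163}\right) \frac{5193235}{287496}\right)^{2} = \left(-243 - \frac{5193235}{355014}\right)^{2} = \left(- \frac{91461637}{355014}\right)^{2} = \frac{8365231042719769}{126034940196}$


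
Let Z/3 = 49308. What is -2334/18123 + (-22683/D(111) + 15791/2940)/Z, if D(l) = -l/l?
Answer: 9229742653/375315731280 ≈ 0.024592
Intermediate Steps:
D(l) = -1 (D(l) = -1*1 = -1)
Z = 147924 (Z = 3*49308 = 147924)
-2334/18123 + (-22683/D(111) + 15791/2940)/Z = -2334/18123 + (-22683/(-1) + 15791/2940)/147924 = -2334*1/18123 + (-22683*(-1) + 15791*(1/2940))*(1/147924) = -778/6041 + (22683 + 15791/2940)*(1/147924) = -778/6041 + (66703811/2940)*(1/147924) = -778/6041 + 66703811/434896560 = 9229742653/375315731280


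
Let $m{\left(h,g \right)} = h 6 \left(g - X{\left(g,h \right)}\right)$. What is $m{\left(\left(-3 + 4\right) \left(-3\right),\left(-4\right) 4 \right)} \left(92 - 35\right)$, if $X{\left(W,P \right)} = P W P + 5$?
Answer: $-126198$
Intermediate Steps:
$X{\left(W,P \right)} = 5 + W P^{2}$ ($X{\left(W,P \right)} = W P^{2} + 5 = 5 + W P^{2}$)
$m{\left(h,g \right)} = 6 h \left(-5 + g - g h^{2}\right)$ ($m{\left(h,g \right)} = h 6 \left(g - \left(5 + g h^{2}\right)\right) = 6 h \left(g - \left(5 + g h^{2}\right)\right) = 6 h \left(-5 + g - g h^{2}\right)$)
$m{\left(\left(-3 + 4\right) \left(-3\right),\left(-4\right) 4 \right)} \left(92 - 35\right) = 6 \left(-3 + 4\right) \left(-3\right) \left(-5 - 16 - \left(-4\right) 4 \left(\left(-3 + 4\right) \left(-3\right)\right)^{2}\right) \left(92 - 35\right) = 6 \cdot 1 \left(-3\right) \left(-5 - 16 - - 16 \left(1 \left(-3\right)\right)^{2}\right) 57 = 6 \left(-3\right) \left(-5 - 16 - - 16 \left(-3\right)^{2}\right) 57 = 6 \left(-3\right) \left(-5 - 16 - \left(-16\right) 9\right) 57 = 6 \left(-3\right) \left(-5 - 16 + 144\right) 57 = 6 \left(-3\right) 123 \cdot 57 = \left(-2214\right) 57 = -126198$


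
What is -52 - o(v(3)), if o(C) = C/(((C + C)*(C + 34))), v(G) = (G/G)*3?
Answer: -3849/74 ≈ -52.013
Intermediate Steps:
v(G) = 3 (v(G) = 1*3 = 3)
o(C) = 1/(2*(34 + C)) (o(C) = C/(((2*C)*(34 + C))) = C/((2*C*(34 + C))) = C*(1/(2*C*(34 + C))) = 1/(2*(34 + C)))
-52 - o(v(3)) = -52 - 1/(2*(34 + 3)) = -52 - 1/(2*37) = -52 - 1*1/74 = -52 - 1/74 = -3849/74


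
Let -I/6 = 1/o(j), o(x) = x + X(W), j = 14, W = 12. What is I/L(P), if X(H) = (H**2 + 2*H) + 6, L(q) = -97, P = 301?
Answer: 3/9118 ≈ 0.00032902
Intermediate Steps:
X(H) = 6 + H**2 + 2*H
o(x) = 174 + x (o(x) = x + (6 + 12**2 + 2*12) = x + (6 + 144 + 24) = x + 174 = 174 + x)
I = -3/94 (I = -6/(174 + 14) = -6/188 = -6*1/188 = -3/94 ≈ -0.031915)
I/L(P) = -3/94/(-97) = -3/94*(-1/97) = 3/9118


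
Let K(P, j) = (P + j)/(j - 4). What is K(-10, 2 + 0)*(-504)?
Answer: -2016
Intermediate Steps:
K(P, j) = (P + j)/(-4 + j)
K(-10, 2 + 0)*(-504) = ((-10 + (2 + 0))/(-4 + (2 + 0)))*(-504) = ((-10 + 2)/(-4 + 2))*(-504) = (-8/(-2))*(-504) = -½*(-8)*(-504) = 4*(-504) = -2016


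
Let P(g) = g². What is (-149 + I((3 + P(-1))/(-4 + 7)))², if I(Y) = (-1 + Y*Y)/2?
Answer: 7155625/324 ≈ 22085.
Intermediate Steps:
I(Y) = -½ + Y²/2 (I(Y) = (-1 + Y²)*(½) = -½ + Y²/2)
(-149 + I((3 + P(-1))/(-4 + 7)))² = (-149 + (-½ + ((3 + (-1)²)/(-4 + 7))²/2))² = (-149 + (-½ + ((3 + 1)/3)²/2))² = (-149 + (-½ + (4*(⅓))²/2))² = (-149 + (-½ + (4/3)²/2))² = (-149 + (-½ + (½)*(16/9)))² = (-149 + (-½ + 8/9))² = (-149 + 7/18)² = (-2675/18)² = 7155625/324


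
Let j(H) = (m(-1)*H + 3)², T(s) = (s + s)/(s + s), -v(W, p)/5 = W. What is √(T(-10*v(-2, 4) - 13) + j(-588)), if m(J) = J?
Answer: √349282 ≈ 591.00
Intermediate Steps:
v(W, p) = -5*W
T(s) = 1 (T(s) = (2*s)/((2*s)) = (2*s)*(1/(2*s)) = 1)
j(H) = (3 - H)² (j(H) = (-H + 3)² = (3 - H)²)
√(T(-10*v(-2, 4) - 13) + j(-588)) = √(1 + (3 - 1*(-588))²) = √(1 + (3 + 588)²) = √(1 + 591²) = √(1 + 349281) = √349282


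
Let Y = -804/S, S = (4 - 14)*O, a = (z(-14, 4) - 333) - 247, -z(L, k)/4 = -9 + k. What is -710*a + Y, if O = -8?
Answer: 7951799/20 ≈ 3.9759e+5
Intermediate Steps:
z(L, k) = 36 - 4*k (z(L, k) = -4*(-9 + k) = 36 - 4*k)
a = -560 (a = ((36 - 4*4) - 333) - 247 = ((36 - 16) - 333) - 247 = (20 - 333) - 247 = -313 - 247 = -560)
S = 80 (S = (4 - 14)*(-8) = -10*(-8) = 80)
Y = -201/20 (Y = -804/80 = -804*1/80 = -201/20 ≈ -10.050)
-710*a + Y = -710*(-560) - 201/20 = 397600 - 201/20 = 7951799/20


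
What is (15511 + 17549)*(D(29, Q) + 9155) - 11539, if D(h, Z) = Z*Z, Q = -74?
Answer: 483689321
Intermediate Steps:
D(h, Z) = Z²
(15511 + 17549)*(D(29, Q) + 9155) - 11539 = (15511 + 17549)*((-74)² + 9155) - 11539 = 33060*(5476 + 9155) - 11539 = 33060*14631 - 11539 = 483700860 - 11539 = 483689321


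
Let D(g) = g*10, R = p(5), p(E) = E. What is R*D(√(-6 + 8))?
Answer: 50*√2 ≈ 70.711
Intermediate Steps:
R = 5
D(g) = 10*g
R*D(√(-6 + 8)) = 5*(10*√(-6 + 8)) = 5*(10*√2) = 50*√2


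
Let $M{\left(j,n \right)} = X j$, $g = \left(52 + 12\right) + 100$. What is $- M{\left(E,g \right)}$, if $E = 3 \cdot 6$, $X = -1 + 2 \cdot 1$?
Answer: $-18$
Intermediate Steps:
$X = 1$ ($X = -1 + 2 = 1$)
$E = 18$
$g = 164$ ($g = 64 + 100 = 164$)
$M{\left(j,n \right)} = j$ ($M{\left(j,n \right)} = 1 j = j$)
$- M{\left(E,g \right)} = \left(-1\right) 18 = -18$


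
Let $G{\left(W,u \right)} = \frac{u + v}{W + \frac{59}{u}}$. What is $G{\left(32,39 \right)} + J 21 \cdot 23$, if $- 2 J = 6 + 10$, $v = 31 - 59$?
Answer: $- \frac{5049819}{1307} \approx -3863.7$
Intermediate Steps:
$v = -28$ ($v = 31 - 59 = -28$)
$J = -8$ ($J = - \frac{6 + 10}{2} = \left(- \frac{1}{2}\right) 16 = -8$)
$G{\left(W,u \right)} = \frac{-28 + u}{W + \frac{59}{u}}$ ($G{\left(W,u \right)} = \frac{u - 28}{W + \frac{59}{u}} = \frac{-28 + u}{W + \frac{59}{u}}$)
$G{\left(32,39 \right)} + J 21 \cdot 23 = \frac{39 \left(-28 + 39\right)}{59 + 32 \cdot 39} + \left(-8\right) 21 \cdot 23 = 39 \frac{1}{59 + 1248} \cdot 11 - 3864 = 39 \cdot \frac{1}{1307} \cdot 11 - 3864 = \frac{429}{1307} - 3864 = - \frac{5049819}{1307}$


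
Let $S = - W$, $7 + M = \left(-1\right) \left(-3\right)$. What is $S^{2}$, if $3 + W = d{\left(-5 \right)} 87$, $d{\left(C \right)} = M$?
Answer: $123201$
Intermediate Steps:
$M = -4$ ($M = -7 - -3 = -7 + 3 = -4$)
$d{\left(C \right)} = -4$
$W = -351$ ($W = -3 - 348 = -351$)
$S = 351$ ($S = \left(-1\right) \left(-351\right) = 351$)
$S^{2} = 351^{2} = 123201$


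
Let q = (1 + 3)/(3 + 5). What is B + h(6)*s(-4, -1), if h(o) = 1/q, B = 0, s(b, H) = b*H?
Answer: 8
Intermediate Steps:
s(b, H) = H*b
q = 1/2 (q = 4/8 = 4*(1/8) = 1/2 ≈ 0.50000)
h(o) = 2 (h(o) = 1/(1/2) = 2)
B + h(6)*s(-4, -1) = 0 + 2*(-1*(-4)) = 0 + 2*4 = 0 + 8 = 8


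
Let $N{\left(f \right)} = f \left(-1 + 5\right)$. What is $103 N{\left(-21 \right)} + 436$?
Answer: $-8216$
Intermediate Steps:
$N{\left(f \right)} = 4 f$ ($N{\left(f \right)} = f 4 = 4 f$)
$103 N{\left(-21 \right)} + 436 = 103 \cdot 4 \left(-21\right) + 436 = 103 \left(-84\right) + 436 = -8652 + 436 = -8216$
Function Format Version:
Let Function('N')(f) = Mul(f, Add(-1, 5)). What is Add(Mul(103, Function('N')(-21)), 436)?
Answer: -8216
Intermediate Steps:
Function('N')(f) = Mul(4, f) (Function('N')(f) = Mul(f, 4) = Mul(4, f))
Add(Mul(103, Function('N')(-21)), 436) = Add(Mul(103, Mul(4, -21)), 436) = Add(Mul(103, -84), 436) = Add(-8652, 436) = -8216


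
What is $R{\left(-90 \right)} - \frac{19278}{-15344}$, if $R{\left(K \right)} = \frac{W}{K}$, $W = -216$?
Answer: $\frac{20037}{5480} \approx 3.6564$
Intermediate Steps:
$R{\left(K \right)} = - \frac{216}{K}$
$R{\left(-90 \right)} - \frac{19278}{-15344} = - \frac{216}{-90} - \frac{19278}{-15344} = \left(-216\right) \left(- \frac{1}{90}\right) - - \frac{1377}{1096} = \frac{12}{5} + \frac{1377}{1096} = \frac{20037}{5480}$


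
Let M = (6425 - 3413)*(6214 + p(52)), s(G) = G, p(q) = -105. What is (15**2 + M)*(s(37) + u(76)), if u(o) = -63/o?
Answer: 50583065217/76 ≈ 6.6557e+8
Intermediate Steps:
M = 18400308 (M = (6425 - 3413)*(6214 - 105) = 3012*6109 = 18400308)
(15**2 + M)*(s(37) + u(76)) = (15**2 + 18400308)*(37 - 63/76) = (225 + 18400308)*(37 - 63*1/76) = 18400533*(37 - 63/76) = 18400533*(2749/76) = 50583065217/76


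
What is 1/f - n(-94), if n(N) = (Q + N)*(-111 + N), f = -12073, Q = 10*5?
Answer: -108898461/12073 ≈ -9020.0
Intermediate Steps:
Q = 50
n(N) = (-111 + N)*(50 + N) (n(N) = (50 + N)*(-111 + N) = (-111 + N)*(50 + N))
1/f - n(-94) = 1/(-12073) - (-5550 + (-94)**2 - 61*(-94)) = -1/12073 - (-5550 + 8836 + 5734) = -1/12073 - 1*9020 = -1/12073 - 9020 = -108898461/12073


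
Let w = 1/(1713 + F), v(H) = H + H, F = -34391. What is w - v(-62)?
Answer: 4052071/32678 ≈ 124.00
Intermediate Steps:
v(H) = 2*H
w = -1/32678 (w = 1/(1713 - 34391) = 1/(-32678) = -1/32678 ≈ -3.0602e-5)
w - v(-62) = -1/32678 - 2*(-62) = -1/32678 - 1*(-124) = -1/32678 + 124 = 4052071/32678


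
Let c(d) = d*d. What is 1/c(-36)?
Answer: 1/1296 ≈ 0.00077160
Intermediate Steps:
c(d) = d²
1/c(-36) = 1/((-36)²) = 1/1296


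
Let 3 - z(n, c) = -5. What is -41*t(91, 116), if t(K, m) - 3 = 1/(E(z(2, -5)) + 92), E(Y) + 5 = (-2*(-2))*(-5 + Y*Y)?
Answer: -39770/323 ≈ -123.13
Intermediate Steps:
z(n, c) = 8 (z(n, c) = 3 - 1*(-5) = 3 + 5 = 8)
E(Y) = -25 + 4*Y² (E(Y) = -5 + (-2*(-2))*(-5 + Y*Y) = -5 + 4*(-5 + Y²) = -5 + (-20 + 4*Y²) = -25 + 4*Y²)
t(K, m) = 970/323 (t(K, m) = 3 + 1/((-25 + 4*8²) + 92) = 3 + 1/((-25 + 4*64) + 92) = 3 + 1/((-25 + 256) + 92) = 3 + 1/(231 + 92) = 3 + 1/323 = 970/323)
-41*t(91, 116) = -41*970/323 = -39770/323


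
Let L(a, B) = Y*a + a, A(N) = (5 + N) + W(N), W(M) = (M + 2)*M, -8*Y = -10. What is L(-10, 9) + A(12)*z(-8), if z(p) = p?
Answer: -3005/2 ≈ -1502.5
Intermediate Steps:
Y = 5/4 (Y = -⅛*(-10) = 5/4 ≈ 1.2500)
W(M) = M*(2 + M) (W(M) = (2 + M)*M = M*(2 + M))
A(N) = 5 + N + N*(2 + N) (A(N) = (5 + N) + N*(2 + N) = 5 + N + N*(2 + N))
L(a, B) = 9*a/4 (L(a, B) = 5*a/4 + a = 9*a/4)
L(-10, 9) + A(12)*z(-8) = (9/4)*(-10) + (5 + 12 + 12*(2 + 12))*(-8) = -45/2 + (5 + 12 + 12*14)*(-8) = -45/2 + (5 + 12 + 168)*(-8) = -45/2 + 185*(-8) = -45/2 - 1480 = -3005/2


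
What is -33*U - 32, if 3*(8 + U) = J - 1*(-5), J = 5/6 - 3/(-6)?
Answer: 487/3 ≈ 162.33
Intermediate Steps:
J = 4/3 (J = 5*(⅙) - 3*(-⅙) = ⅚ + ½ = 4/3 ≈ 1.3333)
U = -53/9 (U = -8 + (4/3 - 1*(-5))/3 = -8 + (4/3 + 5)/3 = -8 + (⅓)*(19/3) = -8 + 19/9 = -53/9 ≈ -5.8889)
-33*U - 32 = -33*(-53/9) - 32 = 583/3 - 32 = 487/3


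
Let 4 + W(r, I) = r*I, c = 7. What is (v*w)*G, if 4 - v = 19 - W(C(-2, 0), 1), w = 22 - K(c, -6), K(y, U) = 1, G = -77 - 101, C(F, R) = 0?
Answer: 71022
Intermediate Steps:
G = -178
W(r, I) = -4 + I*r (W(r, I) = -4 + r*I = -4 + I*r)
w = 21 (w = 22 - 1*1 = 22 - 1 = 21)
v = -19 (v = 4 - (19 - (-4 + 1*0)) = 4 - (19 - (-4 + 0)) = 4 - (19 - 1*(-4)) = 4 - (19 + 4) = 4 - 1*23 = 4 - 23 = -19)
(v*w)*G = -19*21*(-178) = -399*(-178) = 71022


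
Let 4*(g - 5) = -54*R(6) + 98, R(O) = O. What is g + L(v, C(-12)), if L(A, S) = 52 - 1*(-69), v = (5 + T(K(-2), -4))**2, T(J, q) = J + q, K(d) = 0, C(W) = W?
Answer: 139/2 ≈ 69.500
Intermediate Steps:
v = 1 (v = (5 + (0 - 4))**2 = (5 - 4)**2 = 1**2 = 1)
L(A, S) = 121 (L(A, S) = 52 + 69 = 121)
g = -103/2 (g = 5 + (-54*6 + 98)/4 = 5 + (-324 + 98)/4 = 5 + (1/4)*(-226) = 5 - 113/2 = -103/2 ≈ -51.500)
g + L(v, C(-12)) = -103/2 + 121 = 139/2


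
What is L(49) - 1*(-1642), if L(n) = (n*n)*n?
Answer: 119291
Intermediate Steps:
L(n) = n**3 (L(n) = n**2*n = n**3)
L(49) - 1*(-1642) = 49**3 - 1*(-1642) = 117649 + 1642 = 119291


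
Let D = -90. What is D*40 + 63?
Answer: -3537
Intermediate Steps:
D*40 + 63 = -90*40 + 63 = -3600 + 63 = -3537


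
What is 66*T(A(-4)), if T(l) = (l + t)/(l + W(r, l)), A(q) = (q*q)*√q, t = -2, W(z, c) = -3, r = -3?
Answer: 67980/1033 - 2112*I/1033 ≈ 65.808 - 2.0445*I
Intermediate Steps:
A(q) = q^(5/2) (A(q) = q²*√q = q^(5/2))
T(l) = (-2 + l)/(-3 + l) (T(l) = (l - 2)/(l - 3) = (-2 + l)/(-3 + l))
66*T(A(-4)) = 66*((-2 + (-4)^(5/2))/(-3 + (-4)^(5/2))) = 66*((-2 + 32*I)/(-3 + 32*I)) = 66*(((-3 - 32*I)/1033)*(-2 + 32*I)) = 66*((-3 - 32*I)*(-2 + 32*I)/1033) = 66*(-3 - 32*I)*(-2 + 32*I)/1033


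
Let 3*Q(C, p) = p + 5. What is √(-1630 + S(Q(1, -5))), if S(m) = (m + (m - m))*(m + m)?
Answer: I*√1630 ≈ 40.373*I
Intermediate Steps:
Q(C, p) = 5/3 + p/3 (Q(C, p) = (p + 5)/3 = (5 + p)/3 = 5/3 + p/3)
S(m) = 2*m² (S(m) = (m + 0)*(2*m) = m*(2*m) = 2*m²)
√(-1630 + S(Q(1, -5))) = √(-1630 + 2*(5/3 + (⅓)*(-5))²) = √(-1630 + 2*(5/3 - 5/3)²) = √(-1630 + 2*0²) = √(-1630 + 2*0) = √(-1630 + 0) = √(-1630) = I*√1630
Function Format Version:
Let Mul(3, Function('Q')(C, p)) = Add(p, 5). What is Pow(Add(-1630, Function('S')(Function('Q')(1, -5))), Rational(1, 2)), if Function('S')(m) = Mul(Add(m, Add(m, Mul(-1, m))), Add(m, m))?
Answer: Mul(I, Pow(1630, Rational(1, 2))) ≈ Mul(40.373, I)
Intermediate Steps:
Function('Q')(C, p) = Add(Rational(5, 3), Mul(Rational(1, 3), p)) (Function('Q')(C, p) = Mul(Rational(1, 3), Add(p, 5)) = Mul(Rational(1, 3), Add(5, p)) = Add(Rational(5, 3), Mul(Rational(1, 3), p)))
Function('S')(m) = Mul(2, Pow(m, 2)) (Function('S')(m) = Mul(Add(m, 0), Mul(2, m)) = Mul(m, Mul(2, m)) = Mul(2, Pow(m, 2)))
Pow(Add(-1630, Function('S')(Function('Q')(1, -5))), Rational(1, 2)) = Pow(Add(-1630, Mul(2, Pow(Add(Rational(5, 3), Mul(Rational(1, 3), -5)), 2))), Rational(1, 2)) = Pow(Add(-1630, Mul(2, Pow(Add(Rational(5, 3), Rational(-5, 3)), 2))), Rational(1, 2)) = Pow(Add(-1630, Mul(2, Pow(0, 2))), Rational(1, 2)) = Pow(Add(-1630, Mul(2, 0)), Rational(1, 2)) = Pow(Add(-1630, 0), Rational(1, 2)) = Pow(-1630, Rational(1, 2)) = Mul(I, Pow(1630, Rational(1, 2)))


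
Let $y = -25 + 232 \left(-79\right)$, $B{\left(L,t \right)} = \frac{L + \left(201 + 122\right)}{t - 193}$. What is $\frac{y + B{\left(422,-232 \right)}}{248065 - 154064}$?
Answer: $- \frac{1560154}{7990085} \approx -0.19526$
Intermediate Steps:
$B{\left(L,t \right)} = \frac{323 + L}{-193 + t}$ ($B{\left(L,t \right)} = \frac{L + 323}{-193 + t} = \frac{323 + L}{-193 + t}$)
$y = -18353$ ($y = -25 - 18328 = -18353$)
$\frac{y + B{\left(422,-232 \right)}}{248065 - 154064} = \frac{-18353 + \frac{323 + 422}{-193 - 232}}{248065 - 154064} = \frac{-18353 + \frac{1}{-425} \cdot 745}{94001} = \left(-18353 - \frac{149}{85}\right) \frac{1}{94001} = \left(- \frac{1560154}{85}\right) \frac{1}{94001} = - \frac{1560154}{7990085}$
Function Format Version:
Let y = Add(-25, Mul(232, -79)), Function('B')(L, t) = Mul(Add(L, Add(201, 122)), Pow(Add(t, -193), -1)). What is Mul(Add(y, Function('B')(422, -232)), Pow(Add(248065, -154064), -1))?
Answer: Rational(-1560154, 7990085) ≈ -0.19526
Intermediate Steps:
Function('B')(L, t) = Mul(Pow(Add(-193, t), -1), Add(323, L)) (Function('B')(L, t) = Mul(Add(L, 323), Pow(Add(-193, t), -1)) = Mul(Add(323, L), Pow(Add(-193, t), -1)) = Mul(Pow(Add(-193, t), -1), Add(323, L)))
y = -18353 (y = Add(-25, -18328) = -18353)
Mul(Add(y, Function('B')(422, -232)), Pow(Add(248065, -154064), -1)) = Mul(Add(-18353, Mul(Pow(Add(-193, -232), -1), Add(323, 422))), Pow(Add(248065, -154064), -1)) = Mul(Add(-18353, Mul(Pow(-425, -1), 745)), Pow(94001, -1)) = Mul(Add(-18353, Mul(Rational(-1, 425), 745)), Rational(1, 94001)) = Mul(Add(-18353, Rational(-149, 85)), Rational(1, 94001)) = Mul(Rational(-1560154, 85), Rational(1, 94001)) = Rational(-1560154, 7990085)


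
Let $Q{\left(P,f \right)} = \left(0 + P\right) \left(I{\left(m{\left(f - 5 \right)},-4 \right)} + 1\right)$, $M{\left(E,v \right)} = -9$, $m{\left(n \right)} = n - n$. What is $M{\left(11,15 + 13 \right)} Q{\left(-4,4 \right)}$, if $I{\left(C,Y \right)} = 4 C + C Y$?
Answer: $36$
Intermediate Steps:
$m{\left(n \right)} = 0$
$Q{\left(P,f \right)} = P$ ($Q{\left(P,f \right)} = \left(0 + P\right) \left(0 \left(4 - 4\right) + 1\right) = P \left(0 \cdot 0 + 1\right) = P \left(0 + 1\right) = P 1 = P$)
$M{\left(11,15 + 13 \right)} Q{\left(-4,4 \right)} = \left(-9\right) \left(-4\right) = 36$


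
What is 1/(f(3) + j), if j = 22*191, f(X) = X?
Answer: 1/4205 ≈ 0.00023781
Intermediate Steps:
j = 4202
1/(f(3) + j) = 1/(3 + 4202) = 1/4205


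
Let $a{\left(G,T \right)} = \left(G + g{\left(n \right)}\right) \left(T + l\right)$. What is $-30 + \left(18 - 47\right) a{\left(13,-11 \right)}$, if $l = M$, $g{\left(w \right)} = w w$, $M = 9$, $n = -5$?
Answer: $2174$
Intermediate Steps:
$g{\left(w \right)} = w^{2}$
$l = 9$
$a{\left(G,T \right)} = \left(9 + T\right) \left(25 + G\right)$ ($a{\left(G,T \right)} = \left(G + \left(-5\right)^{2}\right) \left(T + 9\right) = \left(G + 25\right) \left(9 + T\right) = \left(25 + G\right) \left(9 + T\right) = \left(9 + T\right) \left(25 + G\right)$)
$-30 + \left(18 - 47\right) a{\left(13,-11 \right)} = -30 + \left(18 - 47\right) \left(225 + 9 \cdot 13 + 25 \left(-11\right) + 13 \left(-11\right)\right) = -30 - 29 \left(225 + 117 - 275 - 143\right) = -30 - -2204 = -30 + 2204 = 2174$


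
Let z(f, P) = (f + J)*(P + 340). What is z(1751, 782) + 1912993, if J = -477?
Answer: 3342421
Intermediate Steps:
z(f, P) = (-477 + f)*(340 + P) (z(f, P) = (f - 477)*(P + 340) = (-477 + f)*(340 + P))
z(1751, 782) + 1912993 = (-162180 - 477*782 + 340*1751 + 782*1751) + 1912993 = (-162180 - 373014 + 595340 + 1369282) + 1912993 = 1429428 + 1912993 = 3342421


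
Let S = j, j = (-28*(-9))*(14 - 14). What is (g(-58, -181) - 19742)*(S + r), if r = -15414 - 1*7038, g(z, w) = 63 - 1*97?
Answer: 444010752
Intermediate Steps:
g(z, w) = -34 (g(z, w) = 63 - 97 = -34)
r = -22452 (r = -15414 - 7038 = -22452)
j = 0 (j = 252*0 = 0)
S = 0
(g(-58, -181) - 19742)*(S + r) = (-34 - 19742)*(0 - 22452) = -19776*(-22452) = 444010752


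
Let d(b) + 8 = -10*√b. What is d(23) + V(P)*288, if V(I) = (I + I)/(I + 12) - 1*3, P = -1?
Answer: -10168/11 - 10*√23 ≈ -972.32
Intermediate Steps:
V(I) = -3 + 2*I/(12 + I) (V(I) = (2*I)/(12 + I) - 3 = 2*I/(12 + I) - 3 = -3 + 2*I/(12 + I))
d(b) = -8 - 10*√b
d(23) + V(P)*288 = (-8 - 10*√23) + ((-36 - 1*(-1))/(12 - 1))*288 = (-8 - 10*√23) + ((-36 + 1)/11)*288 = (-8 - 10*√23) + ((1/11)*(-35))*288 = (-8 - 10*√23) - 35/11*288 = (-8 - 10*√23) - 10080/11 = -10168/11 - 10*√23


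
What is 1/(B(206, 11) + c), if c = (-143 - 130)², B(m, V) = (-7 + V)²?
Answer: 1/74545 ≈ 1.3415e-5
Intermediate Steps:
c = 74529 (c = (-273)² = 74529)
1/(B(206, 11) + c) = 1/((-7 + 11)² + 74529) = 1/(4² + 74529) = 1/(16 + 74529) = 1/74545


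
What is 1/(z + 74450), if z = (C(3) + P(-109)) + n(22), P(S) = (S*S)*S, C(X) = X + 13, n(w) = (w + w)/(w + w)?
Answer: -1/1220562 ≈ -8.1929e-7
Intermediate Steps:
n(w) = 1 (n(w) = (2*w)/((2*w)) = (2*w)*(1/(2*w)) = 1)
C(X) = 13 + X
P(S) = S³ (P(S) = S²*S = S³)
z = -1295012 (z = ((13 + 3) + (-109)³) + 1 = (16 - 1295029) + 1 = -1295013 + 1 = -1295012)
1/(z + 74450) = 1/(-1295012 + 74450) = 1/(-1220562) = -1/1220562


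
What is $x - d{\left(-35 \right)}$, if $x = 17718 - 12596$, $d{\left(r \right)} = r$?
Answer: $5157$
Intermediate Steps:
$x = 5122$
$x - d{\left(-35 \right)} = 5122 - -35 = 5122 + 35 = 5157$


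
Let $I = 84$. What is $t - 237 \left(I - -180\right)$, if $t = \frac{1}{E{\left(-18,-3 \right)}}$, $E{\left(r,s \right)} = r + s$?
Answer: $- \frac{1313929}{21} \approx -62568.0$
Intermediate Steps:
$t = - \frac{1}{21}$ ($t = \frac{1}{-18 - 3} = \frac{1}{-21} = - \frac{1}{21} \approx -0.047619$)
$t - 237 \left(I - -180\right) = - \frac{1}{21} - 237 \left(84 - -180\right) = - \frac{1}{21} - 237 \left(84 + 180\right) = - \frac{1}{21} - 62568 = - \frac{1313929}{21}$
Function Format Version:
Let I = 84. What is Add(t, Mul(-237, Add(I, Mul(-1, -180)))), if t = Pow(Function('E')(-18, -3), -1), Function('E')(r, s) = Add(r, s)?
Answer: Rational(-1313929, 21) ≈ -62568.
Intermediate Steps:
t = Rational(-1, 21) (t = Pow(Add(-18, -3), -1) = Pow(-21, -1) = Rational(-1, 21) ≈ -0.047619)
Add(t, Mul(-237, Add(I, Mul(-1, -180)))) = Add(Rational(-1, 21), Mul(-237, Add(84, Mul(-1, -180)))) = Add(Rational(-1, 21), Mul(-237, Add(84, 180))) = Add(Rational(-1, 21), Mul(-237, 264)) = Add(Rational(-1, 21), -62568) = Rational(-1313929, 21)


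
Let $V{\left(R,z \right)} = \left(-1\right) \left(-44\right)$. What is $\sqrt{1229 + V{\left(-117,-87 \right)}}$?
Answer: $\sqrt{1273} \approx 35.679$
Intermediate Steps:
$V{\left(R,z \right)} = 44$
$\sqrt{1229 + V{\left(-117,-87 \right)}} = \sqrt{1229 + 44} = \sqrt{1273}$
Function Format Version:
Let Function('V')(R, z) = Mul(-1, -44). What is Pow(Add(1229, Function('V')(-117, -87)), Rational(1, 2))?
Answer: Pow(1273, Rational(1, 2)) ≈ 35.679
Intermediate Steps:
Function('V')(R, z) = 44
Pow(Add(1229, Function('V')(-117, -87)), Rational(1, 2)) = Pow(Add(1229, 44), Rational(1, 2)) = Pow(1273, Rational(1, 2))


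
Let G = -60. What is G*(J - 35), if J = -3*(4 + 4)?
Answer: 3540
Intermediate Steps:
J = -24 (J = -3*8 = -24)
G*(J - 35) = -60*(-24 - 35) = -60*(-59) = 3540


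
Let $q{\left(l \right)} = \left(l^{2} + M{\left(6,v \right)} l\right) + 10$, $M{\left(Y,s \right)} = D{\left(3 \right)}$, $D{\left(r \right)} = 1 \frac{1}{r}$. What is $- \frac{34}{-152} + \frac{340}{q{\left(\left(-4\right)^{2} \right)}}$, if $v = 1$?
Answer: $\frac{45679}{30932} \approx 1.4768$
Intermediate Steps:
$D{\left(r \right)} = \frac{1}{r}$
$M{\left(Y,s \right)} = \frac{1}{3}$
$q{\left(l \right)} = 10 + l^{2} + \frac{l}{3}$ ($q{\left(l \right)} = \left(l^{2} + \frac{l}{3}\right) + 10 = 10 + l^{2} + \frac{l}{3}$)
$- \frac{34}{-152} + \frac{340}{q{\left(\left(-4\right)^{2} \right)}} = - \frac{34}{-152} + \frac{340}{10 + \left(\left(-4\right)^{2}\right)^{2} + \frac{\left(-4\right)^{2}}{3}} = \left(-34\right) \left(- \frac{1}{152}\right) + \frac{340}{10 + 16^{2} + \frac{1}{3} \cdot 16} = \frac{17}{76} + \frac{340}{10 + 256 + \frac{16}{3}} = \frac{17}{76} + \frac{340}{\frac{814}{3}} = \frac{17}{76} + 340 \cdot \frac{3}{814} = \frac{17}{76} + \frac{510}{407} = \frac{45679}{30932}$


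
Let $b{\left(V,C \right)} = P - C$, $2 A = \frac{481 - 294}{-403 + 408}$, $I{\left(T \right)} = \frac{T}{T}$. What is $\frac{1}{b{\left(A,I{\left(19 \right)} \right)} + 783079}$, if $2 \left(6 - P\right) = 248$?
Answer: $\frac{1}{782960} \approx 1.2772 \cdot 10^{-6}$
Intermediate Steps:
$P = -118$ ($P = 6 - 124 = -118$)
$I{\left(T \right)} = 1$
$A = \frac{187}{10}$ ($A = \frac{\left(481 - 294\right) \frac{1}{-403 + 408}}{2} = \frac{\left(481 - 294\right) \frac{1}{5}}{2} = \frac{187 \cdot \frac{1}{5}}{2} = \frac{1}{2} \cdot \frac{187}{5} = \frac{187}{10} \approx 18.7$)
$b{\left(V,C \right)} = -118 - C$
$\frac{1}{b{\left(A,I{\left(19 \right)} \right)} + 783079} = \frac{1}{\left(-118 - 1\right) + 783079} = \frac{1}{-119 + 783079} = \frac{1}{782960}$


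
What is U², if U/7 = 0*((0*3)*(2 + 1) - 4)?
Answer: 0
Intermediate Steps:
U = 0 (U = 7*(0*((0*3)*(2 + 1) - 4)) = 7*(0*(0*3 - 4)) = 7*(0*(0 - 4)) = 7*(0*(-4)) = 7*0 = 0)
U² = 0² = 0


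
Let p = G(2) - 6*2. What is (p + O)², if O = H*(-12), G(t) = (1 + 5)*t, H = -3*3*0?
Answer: 0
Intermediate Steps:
H = 0 (H = -9*0 = 0)
G(t) = 6*t
O = 0 (O = 0*(-12) = 0)
p = 0 (p = 6*2 - 6*2 = 12 - 12 = 0)
(p + O)² = (0 + 0)² = 0² = 0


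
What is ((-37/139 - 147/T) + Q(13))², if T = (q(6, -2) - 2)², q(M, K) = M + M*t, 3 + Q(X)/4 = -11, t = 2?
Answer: 4090947166881/1266221056 ≈ 3230.8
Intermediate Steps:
Q(X) = -56 (Q(X) = -12 + 4*(-11) = -12 - 44 = -56)
q(M, K) = 3*M (q(M, K) = M + M*2 = M + 2*M = 3*M)
T = 256 (T = (3*6 - 2)² = (18 - 2)² = 16² = 256)
((-37/139 - 147/T) + Q(13))² = ((-37/139 - 147/256) - 56)² = (-29905/35584 - 56)² = (-2022609/35584)² = 4090947166881/1266221056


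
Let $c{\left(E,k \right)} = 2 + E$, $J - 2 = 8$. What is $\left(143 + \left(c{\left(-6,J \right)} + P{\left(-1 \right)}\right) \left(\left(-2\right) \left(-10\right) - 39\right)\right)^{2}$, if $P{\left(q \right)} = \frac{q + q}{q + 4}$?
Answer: $\frac{483025}{9} \approx 53669.0$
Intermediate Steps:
$J = 10$ ($J = 2 + 8 = 10$)
$P{\left(q \right)} = \frac{2 q}{4 + q}$
$\left(143 + \left(c{\left(-6,J \right)} + P{\left(-1 \right)}\right) \left(\left(-2\right) \left(-10\right) - 39\right)\right)^{2} = \left(143 + \left(\left(2 - 6\right) + 2 \left(-1\right) \frac{1}{4 - 1}\right) \left(\left(-2\right) \left(-10\right) - 39\right)\right)^{2} = \left(143 + \left(-4 + 2 \left(-1\right) \frac{1}{3}\right) \left(20 - 39\right)\right)^{2} = \left(143 + \left(-4 + 2 \left(-1\right) \frac{1}{3}\right) \left(-19\right)\right)^{2} = \left(143 + \left(-4 - \frac{2}{3}\right) \left(-19\right)\right)^{2} = \left(143 - - \frac{266}{3}\right)^{2} = \left(143 + \frac{266}{3}\right)^{2} = \left(\frac{695}{3}\right)^{2} = \frac{483025}{9}$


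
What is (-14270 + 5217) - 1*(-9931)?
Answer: 878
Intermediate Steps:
(-14270 + 5217) - 1*(-9931) = -9053 + 9931 = 878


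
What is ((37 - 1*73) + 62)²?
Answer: 676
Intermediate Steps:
((37 - 1*73) + 62)² = ((37 - 73) + 62)² = (-36 + 62)² = 26² = 676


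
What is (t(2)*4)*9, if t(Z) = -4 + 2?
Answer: -72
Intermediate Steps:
t(Z) = -2
(t(2)*4)*9 = -2*4*9 = -8*9 = -72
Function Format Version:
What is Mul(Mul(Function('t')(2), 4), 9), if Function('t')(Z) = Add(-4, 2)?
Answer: -72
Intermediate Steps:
Function('t')(Z) = -2
Mul(Mul(Function('t')(2), 4), 9) = Mul(Mul(-2, 4), 9) = Mul(-8, 9) = -72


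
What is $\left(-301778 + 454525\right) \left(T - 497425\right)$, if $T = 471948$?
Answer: $-3891535319$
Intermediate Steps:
$\left(-301778 + 454525\right) \left(T - 497425\right) = \left(-301778 + 454525\right) \left(471948 - 497425\right) = 152747 \left(-25477\right) = -3891535319$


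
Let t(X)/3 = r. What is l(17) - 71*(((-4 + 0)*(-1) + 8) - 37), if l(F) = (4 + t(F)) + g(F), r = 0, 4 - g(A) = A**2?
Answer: 1494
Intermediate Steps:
g(A) = 4 - A**2
t(X) = 0 (t(X) = 3*0 = 0)
l(F) = 8 - F**2 (l(F) = (4 + 0) + (4 - F**2) = 4 + (4 - F**2) = 8 - F**2)
l(17) - 71*(((-4 + 0)*(-1) + 8) - 37) = (8 - 1*17**2) - 71*(((-4 + 0)*(-1) + 8) - 37) = (8 - 1*289) - 71*((-4*(-1) + 8) - 37) = (8 - 289) - 71*((4 + 8) - 37) = -281 - 71*(12 - 37) = -281 - 71*(-25) = -281 + 1775 = 1494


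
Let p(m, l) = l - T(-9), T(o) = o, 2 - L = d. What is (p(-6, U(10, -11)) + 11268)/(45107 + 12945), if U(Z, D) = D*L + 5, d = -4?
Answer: 2804/14513 ≈ 0.19321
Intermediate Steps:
L = 6 (L = 2 - 1*(-4) = 2 + 4 = 6)
U(Z, D) = 5 + 6*D (U(Z, D) = D*6 + 5 = 6*D + 5 = 5 + 6*D)
p(m, l) = 9 + l (p(m, l) = l - 1*(-9) = l + 9 = 9 + l)
(p(-6, U(10, -11)) + 11268)/(45107 + 12945) = ((9 + (5 + 6*(-11))) + 11268)/(45107 + 12945) = ((9 + (5 - 66)) + 11268)/58052 = ((9 - 61) + 11268)*(1/58052) = (-52 + 11268)*(1/58052) = 11216*(1/58052) = 2804/14513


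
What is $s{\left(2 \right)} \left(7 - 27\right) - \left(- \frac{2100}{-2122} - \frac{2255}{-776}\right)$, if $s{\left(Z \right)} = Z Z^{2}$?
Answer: $- \frac{134941115}{823336} \approx -163.9$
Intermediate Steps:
$s{\left(Z \right)} = Z^{3}$
$s{\left(2 \right)} \left(7 - 27\right) - \left(- \frac{2100}{-2122} - \frac{2255}{-776}\right) = 2^{3} \left(7 - 27\right) - \left(- \frac{2100}{-2122} - \frac{2255}{-776}\right) = 8 \left(-20\right) - \left(\left(-2100\right) \left(- \frac{1}{2122}\right) - - \frac{2255}{776}\right) = -160 - \left(\frac{1050}{1061} + \frac{2255}{776}\right) = -160 - \frac{3207355}{823336} = - \frac{134941115}{823336}$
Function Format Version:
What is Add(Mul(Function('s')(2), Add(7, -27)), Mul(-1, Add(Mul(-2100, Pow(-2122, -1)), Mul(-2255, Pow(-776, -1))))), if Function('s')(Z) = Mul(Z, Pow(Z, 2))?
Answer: Rational(-134941115, 823336) ≈ -163.90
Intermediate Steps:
Function('s')(Z) = Pow(Z, 3)
Add(Mul(Function('s')(2), Add(7, -27)), Mul(-1, Add(Mul(-2100, Pow(-2122, -1)), Mul(-2255, Pow(-776, -1))))) = Add(Mul(Pow(2, 3), Add(7, -27)), Mul(-1, Add(Mul(-2100, Pow(-2122, -1)), Mul(-2255, Pow(-776, -1))))) = Add(Mul(8, -20), Mul(-1, Add(Mul(-2100, Rational(-1, 2122)), Mul(-2255, Rational(-1, 776))))) = Add(-160, Mul(-1, Add(Rational(1050, 1061), Rational(2255, 776)))) = Add(-160, Mul(-1, Rational(3207355, 823336))) = Add(-160, Rational(-3207355, 823336)) = Rational(-134941115, 823336)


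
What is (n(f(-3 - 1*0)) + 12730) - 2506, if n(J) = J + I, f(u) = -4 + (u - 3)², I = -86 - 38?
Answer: 10132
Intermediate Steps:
I = -124
f(u) = -4 + (-3 + u)²
n(J) = -124 + J (n(J) = J - 124 = -124 + J)
(n(f(-3 - 1*0)) + 12730) - 2506 = ((-124 + (-4 + (-3 + (-3 - 1*0))²)) + 12730) - 2506 = ((-124 + (-4 + (-3 + (-3 + 0))²)) + 12730) - 2506 = ((-124 + (-4 + (-3 - 3)²)) + 12730) - 2506 = ((-124 + (-4 + (-6)²)) + 12730) - 2506 = ((-124 + (-4 + 36)) + 12730) - 2506 = ((-124 + 32) + 12730) - 2506 = (-92 + 12730) - 2506 = 12638 - 2506 = 10132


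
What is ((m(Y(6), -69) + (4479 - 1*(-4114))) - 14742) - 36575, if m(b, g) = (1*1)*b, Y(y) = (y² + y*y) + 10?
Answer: -42642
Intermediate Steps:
Y(y) = 10 + 2*y² (Y(y) = (y² + y²) + 10 = 2*y² + 10 = 10 + 2*y²)
m(b, g) = b (m(b, g) = 1*b = b)
((m(Y(6), -69) + (4479 - 1*(-4114))) - 14742) - 36575 = (((10 + 2*6²) + (4479 - 1*(-4114))) - 14742) - 36575 = (((10 + 2*36) + (4479 + 4114)) - 14742) - 36575 = (((10 + 72) + 8593) - 14742) - 36575 = ((82 + 8593) - 14742) - 36575 = (8675 - 14742) - 36575 = -6067 - 36575 = -42642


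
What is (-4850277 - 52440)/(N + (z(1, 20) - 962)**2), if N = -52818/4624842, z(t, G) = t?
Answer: -3779048582619/711856442644 ≈ -5.3087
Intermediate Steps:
N = -8803/770807 (N = -52818*1/4624842 = -8803/770807 ≈ -0.011421)
(-4850277 - 52440)/(N + (z(1, 20) - 962)**2) = (-4850277 - 52440)/(-8803/770807 + (1 - 962)**2) = -4902717/(-8803/770807 + (-961)**2) = -4902717/(-8803/770807 + 923521) = -4902717/711856442644/770807 = -4902717*770807/711856442644 = -3779048582619/711856442644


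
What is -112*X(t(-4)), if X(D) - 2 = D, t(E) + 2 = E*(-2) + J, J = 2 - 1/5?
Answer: -5488/5 ≈ -1097.6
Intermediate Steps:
J = 9/5 (J = 2 - 1*⅕ = 2 - ⅕ = 9/5 ≈ 1.8000)
t(E) = -⅕ - 2*E (t(E) = -2 + (E*(-2) + 9/5) = -2 + (-2*E + 9/5) = -2 + (9/5 - 2*E) = -⅕ - 2*E)
X(D) = 2 + D
-112*X(t(-4)) = -112*(2 + (-⅕ - 2*(-4))) = -112*(2 + (-⅕ + 8)) = -112*(2 + 39/5) = -112*49/5 = -5488/5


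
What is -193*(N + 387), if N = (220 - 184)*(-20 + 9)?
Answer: 1737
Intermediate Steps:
N = -396 (N = 36*(-11) = -396)
-193*(N + 387) = -193*(-396 + 387) = -193*(-9) = 1737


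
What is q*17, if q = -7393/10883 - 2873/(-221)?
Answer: 2279462/10883 ≈ 209.45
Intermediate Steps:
q = 134086/10883 (q = -7393*1/10883 - 2873*(-1/221) = -7393/10883 + 13 = 134086/10883 ≈ 12.321)
q*17 = (134086/10883)*17 = 2279462/10883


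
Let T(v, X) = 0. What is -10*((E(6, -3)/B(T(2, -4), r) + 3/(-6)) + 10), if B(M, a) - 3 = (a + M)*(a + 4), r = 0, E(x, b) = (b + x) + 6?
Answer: -125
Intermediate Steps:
E(x, b) = 6 + b + x
B(M, a) = 3 + (4 + a)*(M + a) (B(M, a) = 3 + (a + M)*(a + 4) = 3 + (M + a)*(4 + a) = 3 + (4 + a)*(M + a))
-10*((E(6, -3)/B(T(2, -4), r) + 3/(-6)) + 10) = -10*(((6 - 3 + 6)/(3 + 0² + 4*0 + 4*0 + 0*0) + 3/(-6)) + 10) = -10*((9/(3 + 0 + 0 + 0 + 0) + 3*(-⅙)) + 10) = -10*((9/3 - ½) + 10) = -10*((9*(⅓) - ½) + 10) = -10*((3 - ½) + 10) = -10*(5/2 + 10) = -10*25/2 = -125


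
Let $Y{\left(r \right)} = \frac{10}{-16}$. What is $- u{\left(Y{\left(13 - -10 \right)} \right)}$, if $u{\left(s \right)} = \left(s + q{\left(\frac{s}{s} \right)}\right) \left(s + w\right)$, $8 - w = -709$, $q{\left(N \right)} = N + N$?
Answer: $- \frac{63041}{64} \approx -985.02$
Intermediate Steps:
$q{\left(N \right)} = 2 N$
$w = 717$ ($w = 8 - -709 = 8 + 709 = 717$)
$Y{\left(r \right)} = - \frac{5}{8}$ ($Y{\left(r \right)} = 10 \left(- \frac{1}{16}\right) = - \frac{5}{8}$)
$u{\left(s \right)} = \left(2 + s\right) \left(717 + s\right)$ ($u{\left(s \right)} = \left(s + 2 \frac{s}{s}\right) \left(s + 717\right) = \left(s + 2 \cdot 1\right) \left(717 + s\right) = \left(s + 2\right) \left(717 + s\right) = \left(2 + s\right) \left(717 + s\right)$)
$- u{\left(Y{\left(13 - -10 \right)} \right)} = - (1434 + \left(- \frac{5}{8}\right)^{2} + 719 \left(- \frac{5}{8}\right)) = - (1434 + \frac{25}{64} - \frac{3595}{8}) = \left(-1\right) \frac{63041}{64} = - \frac{63041}{64}$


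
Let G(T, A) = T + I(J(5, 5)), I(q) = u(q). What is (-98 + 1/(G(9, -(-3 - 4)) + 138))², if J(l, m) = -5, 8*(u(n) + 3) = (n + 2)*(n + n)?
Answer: 3354031396/349281 ≈ 9602.7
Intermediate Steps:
u(n) = -3 + n*(2 + n)/4 (u(n) = -3 + ((n + 2)*(n + n))/8 = -3 + ((2 + n)*(2*n))/8 = -3 + (2*n*(2 + n))/8 = -3 + n*(2 + n)/4)
I(q) = -3 + q/2 + q²/4
G(T, A) = ¾ + T (G(T, A) = T + (-3 + (½)*(-5) + (¼)*(-5)²) = T + (-3 - 5/2 + (¼)*25) = T + (-3 - 5/2 + 25/4) = T + ¾ = ¾ + T)
(-98 + 1/(G(9, -(-3 - 4)) + 138))² = (-98 + 1/((¾ + 9) + 138))² = (-98 + 1/(39/4 + 138))² = (-98 + 1/(591/4))² = (-98 + 4/591)² = (-57914/591)² = 3354031396/349281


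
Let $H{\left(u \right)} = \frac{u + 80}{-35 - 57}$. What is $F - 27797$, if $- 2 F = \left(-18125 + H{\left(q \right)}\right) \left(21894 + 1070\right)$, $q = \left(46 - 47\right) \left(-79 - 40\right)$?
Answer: $\frac{9572981297}{46} \approx 2.0811 \cdot 10^{8}$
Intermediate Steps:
$q = 119$ ($q = \left(-1\right) \left(-119\right) = 119$)
$H{\left(u \right)} = - \frac{20}{23} - \frac{u}{92}$ ($H{\left(u \right)} = \frac{80 + u}{-92} = \left(80 + u\right) \left(- \frac{1}{92}\right) = - \frac{20}{23} - \frac{u}{92}$)
$F = \frac{9574259959}{46}$ ($F = - \frac{\left(-18125 - \frac{199}{92}\right) \left(21894 + 1070\right)}{2} = - \frac{\left(-18125 - \frac{199}{92}\right) 22964}{2} = - \frac{\left(- \frac{1667699}{92}\right) 22964}{2} = \left(- \frac{1}{2}\right) \left(- \frac{9574259959}{23}\right) = \frac{9574259959}{46} \approx 2.0814 \cdot 10^{8}$)
$F - 27797 = \frac{9574259959}{46} - 27797 = \frac{9572981297}{46}$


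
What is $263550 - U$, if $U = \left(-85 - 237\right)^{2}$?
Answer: $159866$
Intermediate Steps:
$U = 103684$ ($U = \left(-322\right)^{2} = 103684$)
$263550 - U = 263550 - 103684 = 159866$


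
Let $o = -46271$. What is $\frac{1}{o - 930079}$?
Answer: $- \frac{1}{976350} \approx -1.0242 \cdot 10^{-6}$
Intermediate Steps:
$\frac{1}{o - 930079} = \frac{1}{-46271 - 930079} = \frac{1}{-976350} = - \frac{1}{976350}$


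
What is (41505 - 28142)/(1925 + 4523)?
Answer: 13363/6448 ≈ 2.0724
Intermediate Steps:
(41505 - 28142)/(1925 + 4523) = 13363/6448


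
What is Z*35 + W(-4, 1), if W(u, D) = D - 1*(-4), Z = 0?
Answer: 5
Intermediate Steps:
W(u, D) = 4 + D (W(u, D) = D + 4 = 4 + D)
Z*35 + W(-4, 1) = 0*35 + (4 + 1) = 0 + 5 = 5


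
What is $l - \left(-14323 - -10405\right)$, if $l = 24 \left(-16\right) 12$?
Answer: $-690$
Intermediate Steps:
$l = -4608$ ($l = \left(-384\right) 12 = -4608$)
$l - \left(-14323 - -10405\right) = -4608 - \left(-14323 - -10405\right) = -4608 - \left(-14323 + 10405\right) = -4608 - -3918 = -4608 + 3918 = -690$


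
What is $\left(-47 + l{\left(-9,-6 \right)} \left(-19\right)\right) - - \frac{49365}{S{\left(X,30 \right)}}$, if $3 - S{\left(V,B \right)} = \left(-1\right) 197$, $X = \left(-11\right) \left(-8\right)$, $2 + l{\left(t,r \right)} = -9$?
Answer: $\frac{16353}{40} \approx 408.83$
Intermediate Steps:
$l{\left(t,r \right)} = -11$ ($l{\left(t,r \right)} = -2 - 9 = -11$)
$X = 88$
$S{\left(V,B \right)} = 200$ ($S{\left(V,B \right)} = 3 - \left(-1\right) 197 = 3 - -197 = 3 + 197 = 200$)
$\left(-47 + l{\left(-9,-6 \right)} \left(-19\right)\right) - - \frac{49365}{S{\left(X,30 \right)}} = \left(-47 - -209\right) - - \frac{49365}{200} = \left(-47 + 209\right) - \left(-49365\right) \frac{1}{200} = 162 - - \frac{9873}{40} = 162 + \frac{9873}{40} = \frac{16353}{40}$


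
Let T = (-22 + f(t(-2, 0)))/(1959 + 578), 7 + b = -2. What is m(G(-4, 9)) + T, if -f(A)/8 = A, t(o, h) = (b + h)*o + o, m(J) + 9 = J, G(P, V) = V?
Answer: -150/2537 ≈ -0.059125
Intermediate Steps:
b = -9 (b = -7 - 2 = -9)
m(J) = -9 + J
t(o, h) = o + o*(-9 + h) (t(o, h) = (-9 + h)*o + o = o*(-9 + h) + o = o + o*(-9 + h))
f(A) = -8*A
T = -150/2537 (T = (-22 - (-16)*(-8 + 0))/(1959 + 578) = (-22 - (-16)*(-8))/2537 = (-22 - 8*16)*(1/2537) = (-22 - 128)*(1/2537) = -150*1/2537 = -150/2537 ≈ -0.059125)
m(G(-4, 9)) + T = (-9 + 9) - 150/2537 = 0 - 150/2537 = -150/2537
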